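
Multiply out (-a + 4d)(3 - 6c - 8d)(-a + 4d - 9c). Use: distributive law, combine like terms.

3a^2 - 24ad + 27ac - 6a^2c - 24acd - 54ac^2 - 8a^2d + 64ad^2 + 48d^2 - 108cd + 192cd^2 + 216c^2d - 128d^3

(-a + 4d)(3 - 6c - 8d)(-a + 4d - 9c)
= (-3a + 6ac + 8ad + 12d - 24cd - 32d^2)(-a + 4d - 9c)    [distributive law]
= 3a^2 - 12ad + 27ac - 6a^2c + 24acd - 54ac^2 - 8a^2d + 32ad^2 - 72acd - 12ad + 48d^2 - 108cd + 24acd - 96cd^2 + 216c^2d + 32ad^2 - 128d^3 + 288cd^2    [distributive law]
= 3a^2 - 24ad + 27ac - 6a^2c - 24acd - 54ac^2 - 8a^2d + 64ad^2 + 48d^2 - 108cd + 192cd^2 + 216c^2d - 128d^3    [combine like terms]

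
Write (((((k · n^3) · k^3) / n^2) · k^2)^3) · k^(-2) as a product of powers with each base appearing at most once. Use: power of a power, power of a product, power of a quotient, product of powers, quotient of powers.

(((((k · n^3) · k^3) / n^2) · k^2)^3) · k^(-2)
= (((((k · n^3) · k^3) / n^2)^3) · ((k^2)^3)) · k^(-2)    [power of a product]
= (((((k · n^3) · k^3)^3) / ((n^2)^3)) · ((k^2)^3)) · k^(-2)    [power of a quotient]
= (((((k · n^3)^3) · ((k^3)^3)) / ((n^2)^3)) · ((k^2)^3)) · k^(-2)    [power of a product]
= (((((k^3) · ((n^3)^3)) · ((k^3)^3)) / ((n^2)^3)) · ((k^2)^3)) · k^(-2)    [power of a product]
= ((((k^3 · n^9) · ((k^3)^3)) / ((n^2)^3)) · ((k^2)^3)) · k^(-2)    [power of a power]
= ((((k^3 · n^9) · k^9) / ((n^2)^3)) · ((k^2)^3)) · k^(-2)    [power of a power]
= ((((k^3 · n^9) · k^9) / n^6) · ((k^2)^3)) · k^(-2)    [power of a power]
= ((((k^3 · n^9) · k^9) / n^6) · k^6) · k^(-2)    [power of a power]
= k^16n^3    [quotient of powers; product of powers]

k^16n^3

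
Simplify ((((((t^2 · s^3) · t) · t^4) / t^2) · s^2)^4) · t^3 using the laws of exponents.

s^20t^23

((((((t^2 · s^3) · t) · t^4) / t^2) · s^2)^4) · t^3
= ((((((t^2 · s^3) · t) · t^4) / t^2)^4) · ((s^2)^4)) · t^3    [power of a product]
= ((((((t^2 · s^3) · t) · t^4)^4) / ((t^2)^4)) · ((s^2)^4)) · t^3    [power of a quotient]
= ((((((t^2 · s^3) · t)^4) · ((t^4)^4)) / ((t^2)^4)) · ((s^2)^4)) · t^3    [power of a product]
= ((((((t^2 · s^3)^4) · (t^4)) · ((t^4)^4)) / ((t^2)^4)) · ((s^2)^4)) · t^3    [power of a product]
= (((((((t^2)^4) · ((s^3)^4)) · (t^4)) · ((t^4)^4)) / ((t^2)^4)) · ((s^2)^4)) · t^3    [power of a product]
= (((((t^8 · ((s^3)^4)) · (t^4)) · ((t^4)^4)) / ((t^2)^4)) · ((s^2)^4)) · t^3    [power of a power]
= (((((t^8 · s^12) · (t^4)) · ((t^4)^4)) / ((t^2)^4)) · ((s^2)^4)) · t^3    [power of a power]
= (((((t^8 · s^12) · t^4) · t^16) / ((t^2)^4)) · ((s^2)^4)) · t^3    [power of a power]
= (((((t^8 · s^12) · t^4) · t^16) / t^8) · ((s^2)^4)) · t^3    [power of a power]
= (((((t^8 · s^12) · t^4) · t^16) / t^8) · s^8) · t^3    [power of a power]
= s^20t^23    [quotient of powers; product of powers]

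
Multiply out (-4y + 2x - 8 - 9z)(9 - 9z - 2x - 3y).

-12y + 63yz + 2xy + 12y^2 + 34x - 4x^2 - 72 - 9z + 81z^2

(-4y + 2x - 8 - 9z)(9 - 9z - 2x - 3y)
= -36y + 36yz + 8xy + 12y^2 + 18x - 18xz - 4x^2 - 6xy - 72 + 72z + 16x + 24y - 81z + 81z^2 + 18xz + 27yz    [distributive law]
= -12y + 63yz + 2xy + 12y^2 + 34x - 4x^2 - 72 - 9z + 81z^2    [combine like terms]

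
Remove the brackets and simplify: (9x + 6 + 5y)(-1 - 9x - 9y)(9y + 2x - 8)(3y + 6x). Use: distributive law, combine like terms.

-57xy^2 + 3504x^2y + 3132x^3 + 3984xy + 2952x^2 - 10287x^2y^2 - 6372x^3y - 972x^4 - 6102xy^3 + 1254y^2 + 144y + 288x - 513y^3 - 1215y^4

(9x + 6 + 5y)(-1 - 9x - 9y)(9y + 2x - 8)(3y + 6x)
= (-9x - 81x^2 - 81xy - 6 - 54x - 54y - 5y - 45xy - 45y^2)(9y + 2x - 8)(3y + 6x)    [distributive law]
= (-63x - 81x^2 - 126xy - 6 - 59y - 45y^2)(9y + 2x - 8)(3y + 6x)    [combine like terms]
= (-567xy - 126x^2 + 504x - 729x^2y - 162x^3 + 648x^2 - 1134xy^2 - 252x^2y + 1008xy - 54y - 12x + 48 - 531y^2 - 118xy + 472y - 405y^3 - 90xy^2 + 360y^2)(3y + 6x)    [distributive law]
= (323xy + 522x^2 + 492x - 981x^2y - 162x^3 - 1224xy^2 + 418y + 48 - 171y^2 - 405y^3)(3y + 6x)    [combine like terms]
= 969xy^2 + 1938x^2y + 1566x^2y + 3132x^3 + 1476xy + 2952x^2 - 2943x^2y^2 - 5886x^3y - 486x^3y - 972x^4 - 3672xy^3 - 7344x^2y^2 + 1254y^2 + 2508xy + 144y + 288x - 513y^3 - 1026xy^2 - 1215y^4 - 2430xy^3    [distributive law]
= -57xy^2 + 3504x^2y + 3132x^3 + 3984xy + 2952x^2 - 10287x^2y^2 - 6372x^3y - 972x^4 - 6102xy^3 + 1254y^2 + 144y + 288x - 513y^3 - 1215y^4    [combine like terms]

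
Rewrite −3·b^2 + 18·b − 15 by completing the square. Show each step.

−3·b^2 + 18·b − 15
= −3(b^2 − 6·b) − 15    [factor out -3 from the b-terms]
= −3(b^2 − 6·b + 9 − 9) − 15    [add and subtract 9 inside the bracket]
= −3(b − 3)^2 + 27 − 15    [perfect-square identity]
= −3(b − 3)^2 + 12    [combine constants]

−3(b − 3)^2 + 12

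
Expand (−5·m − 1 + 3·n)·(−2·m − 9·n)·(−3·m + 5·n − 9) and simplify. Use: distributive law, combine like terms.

−30·m^3 − 67·m^2·n − 96·m^2 + 276·m·n^2 − 368·m·n − 18·m + 288·n^2 − 81·n − 135·n^3

(−5·m − 1 + 3·n)·(−2·m − 9·n)·(−3·m + 5·n − 9)
= (10·m^2 + 45·m·n + 2·m + 9·n − 6·m·n − 27·n^2)·(−3·m + 5·n − 9)    [distributive law]
= (10·m^2 + 39·m·n + 2·m + 9·n − 27·n^2)·(−3·m + 5·n − 9)    [combine like terms]
= −30·m^3 + 50·m^2·n − 90·m^2 − 117·m^2·n + 195·m·n^2 − 351·m·n − 6·m^2 + 10·m·n − 18·m − 27·m·n + 45·n^2 − 81·n + 81·m·n^2 − 135·n^3 + 243·n^2    [distributive law]
= −30·m^3 − 67·m^2·n − 96·m^2 + 276·m·n^2 − 368·m·n − 18·m + 288·n^2 − 81·n − 135·n^3    [combine like terms]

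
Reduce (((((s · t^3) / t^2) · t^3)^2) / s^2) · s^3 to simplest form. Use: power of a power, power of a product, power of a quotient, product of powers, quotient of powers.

(((((s · t^3) / t^2) · t^3)^2) / s^2) · s^3
= (((((s · t^3) / t^2)^2) · ((t^3)^2)) / s^2) · s^3    [power of a product]
= (((((s · t^3)^2) / ((t^2)^2)) · ((t^3)^2)) / s^2) · s^3    [power of a quotient]
= (((((s^2) · ((t^3)^2)) / ((t^2)^2)) · ((t^3)^2)) / s^2) · s^3    [power of a product]
= ((((s^2 · t^6) / ((t^2)^2)) · ((t^3)^2)) / s^2) · s^3    [power of a power]
= ((((s^2 · t^6) / t^4) · ((t^3)^2)) / s^2) · s^3    [power of a power]
= ((((s^2 · t^6) / t^4) · t^6) / s^2) · s^3    [power of a power]
= s^3·t^8    [quotient of powers; product of powers]

s^3·t^8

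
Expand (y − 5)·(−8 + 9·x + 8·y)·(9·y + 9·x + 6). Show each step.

(y − 5)·(−8 + 9·x + 8·y)·(9·y + 9·x + 6)
= (−8·y + 9·x·y + 8·y^2 + 40 − 45·x − 40·y)·(9·y + 9·x + 6)    [distributive law]
= (−48·y + 9·x·y + 8·y^2 + 40 − 45·x)·(9·y + 9·x + 6)    [combine like terms]
= −432·y^2 − 432·x·y − 288·y + 81·x·y^2 + 81·x^2·y + 54·x·y + 72·y^3 + 72·x·y^2 + 48·y^2 + 360·y + 360·x + 240 − 405·x·y − 405·x^2 − 270·x    [distributive law]
= −384·y^2 − 783·x·y + 72·y + 153·x·y^2 + 81·x^2·y + 72·y^3 + 90·x + 240 − 405·x^2    [combine like terms]

−384·y^2 − 783·x·y + 72·y + 153·x·y^2 + 81·x^2·y + 72·y^3 + 90·x + 240 − 405·x^2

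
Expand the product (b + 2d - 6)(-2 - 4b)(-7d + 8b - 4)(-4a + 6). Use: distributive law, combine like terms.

(b + 2d - 6)(-2 - 4b)(-7d + 8b - 4)(-4a + 6)
= (-2b - 4b^2 - 4d - 8bd + 12 + 24b)(-7d + 8b - 4)(-4a + 6)    [distributive law]
= (22b - 4b^2 - 4d - 8bd + 12)(-7d + 8b - 4)(-4a + 6)    [combine like terms]
= (-154bd + 176b^2 - 88b + 28b^2d - 32b^3 + 16b^2 + 28d^2 - 32bd + 16d + 56bd^2 - 64b^2d + 32bd - 84d + 96b - 48)(-4a + 6)    [distributive law]
= (-154bd + 192b^2 + 8b - 36b^2d - 32b^3 + 28d^2 - 68d + 56bd^2 - 48)(-4a + 6)    [combine like terms]
= 616abd - 924bd - 768ab^2 + 1152b^2 - 32ab + 48b + 144ab^2d - 216b^2d + 128ab^3 - 192b^3 - 112ad^2 + 168d^2 + 272ad - 408d - 224abd^2 + 336bd^2 + 192a - 288    [distributive law]

616abd - 924bd - 768ab^2 + 1152b^2 - 32ab + 48b + 144ab^2d - 216b^2d + 128ab^3 - 192b^3 - 112ad^2 + 168d^2 + 272ad - 408d - 224abd^2 + 336bd^2 + 192a - 288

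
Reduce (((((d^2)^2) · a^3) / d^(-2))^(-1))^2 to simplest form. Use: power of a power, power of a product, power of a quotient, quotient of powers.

(((((d^2)^2) · a^3) / d^(-2))^(-1))^2
= ((((d^2)^2) · a^3) / d^(-2))^(-2)    [power of a power]
= ((((d^2)^2) · a^3)^(-2)) / ((d^(-2))^(-2))    [power of a quotient]
= ((((d^2)^2)^(-2)) · ((a^3)^(-2))) / ((d^(-2))^(-2))    [power of a product]
= (((d^2)^(-4)) · ((a^3)^(-2))) / ((d^(-2))^(-2))    [power of a power]
= (d^(-8) · ((a^3)^(-2))) / ((d^(-2))^(-2))    [power of a power]
= (d^(-8) · a^(-6)) / ((d^(-2))^(-2))    [power of a power]
= (d^(-8) · a^(-6)) / d^4    [power of a power]
= a^(-6)·d^(-12)    [quotient of powers]

a^(-6)·d^(-12)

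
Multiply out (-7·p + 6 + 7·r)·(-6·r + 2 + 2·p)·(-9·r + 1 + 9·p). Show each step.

(-7·p + 6 + 7·r)·(-6·r + 2 + 2·p)·(-9·r + 1 + 9·p)
= (42·p·r - 14·p - 14·p² - 36·r + 12 + 12·p - 42·r² + 14·r + 14·p·r)·(-9·r + 1 + 9·p)    [distributive law]
= (56·p·r - 2·p - 14·p² - 22·r + 12 - 42·r²)·(-9·r + 1 + 9·p)    [combine like terms]
= -504·p·r² + 56·p·r + 504·p²·r + 18·p·r - 2·p - 18·p² + 126·p²·r - 14·p² - 126·p³ + 198·r² - 22·r - 198·p·r - 108·r + 12 + 108·p + 378·r³ - 42·r² - 378·p·r²    [distributive law]
= -882·p·r² - 124·p·r + 630·p²·r + 106·p - 32·p² - 126·p³ + 156·r² - 130·r + 12 + 378·r³    [combine like terms]

-882·p·r² - 124·p·r + 630·p²·r + 106·p - 32·p² - 126·p³ + 156·r² - 130·r + 12 + 378·r³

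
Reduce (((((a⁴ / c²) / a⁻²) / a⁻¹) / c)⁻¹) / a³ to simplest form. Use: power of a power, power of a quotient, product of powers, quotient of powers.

a⁻¹⁰c³

(((((a⁴ / c²) / a⁻²) / a⁻¹) / c)⁻¹) / a³
= (((((a⁴ / c²) / a⁻²) / a⁻¹)⁻¹) / (c⁻¹)) / a³    [power of a quotient]
= (((((a⁴ / c²) / a⁻²)⁻¹) / ((a⁻¹)⁻¹)) / (c⁻¹)) / a³    [power of a quotient]
= (((((a⁴ / c²)⁻¹) / ((a⁻²)⁻¹)) / ((a⁻¹)⁻¹)) / (c⁻¹)) / a³    [power of a quotient]
= ((((((a⁴)⁻¹) / ((c²)⁻¹)) / ((a⁻²)⁻¹)) / ((a⁻¹)⁻¹)) / (c⁻¹)) / a³    [power of a quotient]
= ((((a⁻⁴ / ((c²)⁻¹)) / ((a⁻²)⁻¹)) / ((a⁻¹)⁻¹)) / (c⁻¹)) / a³    [power of a power]
= ((((a⁻⁴ / c⁻²) / ((a⁻²)⁻¹)) / ((a⁻¹)⁻¹)) / (c⁻¹)) / a³    [power of a power]
= ((((a⁻⁴ / c⁻²) / a²) / ((a⁻¹)⁻¹)) / (c⁻¹)) / a³    [power of a power]
= ((((a⁻⁴ / c⁻²) / a²) / a) / (c⁻¹)) / a³    [power of a power]
= a⁻¹⁰c³    [quotient of powers; product of powers]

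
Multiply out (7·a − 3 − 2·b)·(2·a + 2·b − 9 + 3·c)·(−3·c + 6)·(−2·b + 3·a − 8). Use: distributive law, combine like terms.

−6·a^2·b·c − 126·a^3·c + 1335·a^2·c + 12·a^2·b + 252·a^3 − 1914·a^2 + 96·a·b^2·c − 642·a·b·c − 192·a·b^2 + 564·a·b − 3069·a·c + 3798·a + 180·a·b·c^2 − 189·a^2·c^2 + 585·a·c^2 + 48·b^2·c + 846·b·c + 48·b^2 − 900·b + 1080·c − 1296 − 198·b·c^2 − 216·c^2 − 24·b^3·c + 48·b^3 − 36·b^2·c^2

(7·a − 3 − 2·b)·(2·a + 2·b − 9 + 3·c)·(−3·c + 6)·(−2·b + 3·a − 8)
= (14·a^2 + 14·a·b − 63·a + 21·a·c − 6·a − 6·b + 27 − 9·c − 4·a·b − 4·b^2 + 18·b − 6·b·c)·(−3·c + 6)·(−2·b + 3·a − 8)    [distributive law]
= (14·a^2 + 10·a·b − 69·a + 21·a·c + 12·b + 27 − 9·c − 4·b^2 − 6·b·c)·(−3·c + 6)·(−2·b + 3·a − 8)    [combine like terms]
= (−42·a^2·c + 84·a^2 − 30·a·b·c + 60·a·b + 207·a·c − 414·a − 63·a·c^2 + 126·a·c − 36·b·c + 72·b − 81·c + 162 + 27·c^2 − 54·c + 12·b^2·c − 24·b^2 + 18·b·c^2 − 36·b·c)·(−2·b + 3·a − 8)    [distributive law]
= (−42·a^2·c + 84·a^2 − 30·a·b·c + 60·a·b + 333·a·c − 414·a − 63·a·c^2 − 72·b·c + 72·b − 135·c + 162 + 27·c^2 + 12·b^2·c − 24·b^2 + 18·b·c^2)·(−2·b + 3·a − 8)    [combine like terms]
= 84·a^2·b·c − 126·a^3·c + 336·a^2·c − 168·a^2·b + 252·a^3 − 672·a^2 + 60·a·b^2·c − 90·a^2·b·c + 240·a·b·c − 120·a·b^2 + 180·a^2·b − 480·a·b − 666·a·b·c + 999·a^2·c − 2664·a·c + 828·a·b − 1242·a^2 + 3312·a + 126·a·b·c^2 − 189·a^2·c^2 + 504·a·c^2 + 144·b^2·c − 216·a·b·c + 576·b·c − 144·b^2 + 216·a·b − 576·b + 270·b·c − 405·a·c + 1080·c − 324·b + 486·a − 1296 − 54·b·c^2 + 81·a·c^2 − 216·c^2 − 24·b^3·c + 36·a·b^2·c − 96·b^2·c + 48·b^3 − 72·a·b^2 + 192·b^2 − 36·b^2·c^2 + 54·a·b·c^2 − 144·b·c^2    [distributive law]
= −6·a^2·b·c − 126·a^3·c + 1335·a^2·c + 12·a^2·b + 252·a^3 − 1914·a^2 + 96·a·b^2·c − 642·a·b·c − 192·a·b^2 + 564·a·b − 3069·a·c + 3798·a + 180·a·b·c^2 − 189·a^2·c^2 + 585·a·c^2 + 48·b^2·c + 846·b·c + 48·b^2 − 900·b + 1080·c − 1296 − 198·b·c^2 − 216·c^2 − 24·b^3·c + 48·b^3 − 36·b^2·c^2    [combine like terms]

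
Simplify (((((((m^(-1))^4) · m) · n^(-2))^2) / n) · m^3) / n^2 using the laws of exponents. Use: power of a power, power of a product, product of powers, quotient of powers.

m^(-3)·n^(-7)

(((((((m^(-1))^4) · m) · n^(-2))^2) / n) · m^3) / n^2
= (((((((m^(-1))^4) · m)^2) · ((n^(-2))^2)) / n) · m^3) / n^2    [power of a product]
= (((((((m^(-1))^4)^2) · (m^2)) · ((n^(-2))^2)) / n) · m^3) / n^2    [power of a product]
= ((((((m^(-1))^8) · (m^2)) · ((n^(-2))^2)) / n) · m^3) / n^2    [power of a power]
= ((((m^(-8) · (m^2)) · ((n^(-2))^2)) / n) · m^3) / n^2    [power of a power]
= (((m^(-6) · ((n^(-2))^2)) / n) · m^3) / n^2    [product of powers]
= (((m^(-6) · n^(-4)) / n) · m^3) / n^2    [power of a power]
= m^(-3)·n^(-7)    [quotient of powers; product of powers]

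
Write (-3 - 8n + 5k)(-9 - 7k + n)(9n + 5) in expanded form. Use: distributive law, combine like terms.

(-3 - 8n + 5k)(-9 - 7k + n)(9n + 5)
= (27 + 21k - 3n + 72n + 56kn - 8n^2 - 45k - 35k^2 + 5kn)(9n + 5)    [distributive law]
= (27 - 24k + 69n + 61kn - 8n^2 - 35k^2)(9n + 5)    [combine like terms]
= 243n + 135 - 216kn - 120k + 621n^2 + 345n + 549kn^2 + 305kn - 72n^3 - 40n^2 - 315k^2n - 175k^2    [distributive law]
= 588n + 135 + 89kn - 120k + 581n^2 + 549kn^2 - 72n^3 - 315k^2n - 175k^2    [combine like terms]

588n + 135 + 89kn - 120k + 581n^2 + 549kn^2 - 72n^3 - 315k^2n - 175k^2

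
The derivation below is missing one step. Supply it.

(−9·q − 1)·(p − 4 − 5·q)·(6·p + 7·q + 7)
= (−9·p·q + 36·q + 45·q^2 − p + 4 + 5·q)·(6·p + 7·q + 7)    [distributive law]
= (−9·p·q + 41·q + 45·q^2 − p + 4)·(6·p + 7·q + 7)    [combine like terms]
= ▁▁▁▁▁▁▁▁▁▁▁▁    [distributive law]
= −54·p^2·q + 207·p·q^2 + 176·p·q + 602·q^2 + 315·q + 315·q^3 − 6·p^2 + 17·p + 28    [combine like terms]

By distributive law:

−54·p^2·q − 63·p·q^2 − 63·p·q + 246·p·q + 287·q^2 + 287·q + 270·p·q^2 + 315·q^3 + 315·q^2 − 6·p^2 − 7·p·q − 7·p + 24·p + 28·q + 28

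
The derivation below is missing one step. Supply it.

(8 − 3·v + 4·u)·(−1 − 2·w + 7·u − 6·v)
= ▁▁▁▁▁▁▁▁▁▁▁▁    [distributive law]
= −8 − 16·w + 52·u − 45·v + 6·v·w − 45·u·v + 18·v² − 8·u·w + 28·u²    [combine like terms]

By distributive law:

−8 − 16·w + 56·u − 48·v + 3·v + 6·v·w − 21·u·v + 18·v² − 4·u − 8·u·w + 28·u² − 24·u·v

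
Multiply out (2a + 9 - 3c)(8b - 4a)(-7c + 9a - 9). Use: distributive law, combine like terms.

(2a + 9 - 3c)(8b - 4a)(-7c + 9a - 9)
= (16ab - 8a² + 72b - 36a - 24bc + 12ac)(-7c + 9a - 9)    [distributive law]
= -112abc + 144a²b - 144ab + 56a²c - 72a³ + 72a² - 504bc + 648ab - 648b + 252ac - 324a² + 324a + 168bc² - 216abc + 216bc - 84ac² + 108a²c - 108ac    [distributive law]
= -328abc + 144a²b + 504ab + 164a²c - 72a³ - 252a² - 288bc - 648b + 144ac + 324a + 168bc² - 84ac²    [combine like terms]

-328abc + 144a²b + 504ab + 164a²c - 72a³ - 252a² - 288bc - 648b + 144ac + 324a + 168bc² - 84ac²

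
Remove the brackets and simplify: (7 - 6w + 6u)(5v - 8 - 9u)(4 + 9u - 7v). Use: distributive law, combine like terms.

(7 - 6w + 6u)(5v - 8 - 9u)(4 + 9u - 7v)
= (35v - 56 - 63u - 30vw + 48w + 54uw + 30uv - 48u - 54u^2)(4 + 9u - 7v)    [distributive law]
= (35v - 56 - 111u - 30vw + 48w + 54uw + 30uv - 54u^2)(4 + 9u - 7v)    [combine like terms]
= 140v + 315uv - 245v^2 - 224 - 504u + 392v - 444u - 999u^2 + 777uv - 120vw - 270uvw + 210v^2w + 192w + 432uw - 336vw + 216uw + 486u^2w - 378uvw + 120uv + 270u^2v - 210uv^2 - 216u^2 - 486u^3 + 378u^2v    [distributive law]
= 532v + 1212uv - 245v^2 - 224 - 948u - 1215u^2 - 456vw - 648uvw + 210v^2w + 192w + 648uw + 486u^2w + 648u^2v - 210uv^2 - 486u^3    [combine like terms]

532v + 1212uv - 245v^2 - 224 - 948u - 1215u^2 - 456vw - 648uvw + 210v^2w + 192w + 648uw + 486u^2w + 648u^2v - 210uv^2 - 486u^3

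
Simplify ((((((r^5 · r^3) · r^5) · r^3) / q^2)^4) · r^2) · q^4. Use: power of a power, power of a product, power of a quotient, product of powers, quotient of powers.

((((((r^5 · r^3) · r^5) · r^3) / q^2)^4) · r^2) · q^4
= ((((((r^5 · r^3) · r^5) · r^3)^4) / ((q^2)^4)) · r^2) · q^4    [power of a quotient]
= ((((((r^5 · r^3) · r^5)^4) · ((r^3)^4)) / ((q^2)^4)) · r^2) · q^4    [power of a product]
= ((((((r^5 · r^3)^4) · ((r^5)^4)) · ((r^3)^4)) / ((q^2)^4)) · r^2) · q^4    [power of a product]
= (((((((r^5)^4) · ((r^3)^4)) · ((r^5)^4)) · ((r^3)^4)) / ((q^2)^4)) · r^2) · q^4    [power of a product]
= (((((r^20 · ((r^3)^4)) · ((r^5)^4)) · ((r^3)^4)) / ((q^2)^4)) · r^2) · q^4    [power of a power]
= (((((r^20 · r^12) · ((r^5)^4)) · ((r^3)^4)) / ((q^2)^4)) · r^2) · q^4    [power of a power]
= ((((r^32 · ((r^5)^4)) · ((r^3)^4)) / ((q^2)^4)) · r^2) · q^4    [product of powers]
= ((((r^32 · r^20) · ((r^3)^4)) / ((q^2)^4)) · r^2) · q^4    [power of a power]
= (((r^52 · ((r^3)^4)) / ((q^2)^4)) · r^2) · q^4    [product of powers]
= (((r^52 · r^12) / ((q^2)^4)) · r^2) · q^4    [power of a power]
= ((r^64 / ((q^2)^4)) · r^2) · q^4    [product of powers]
= ((r^64 / q^8) · r^2) · q^4    [power of a power]
= q^(-4)r^66    [quotient of powers; product of powers]

q^(-4)r^66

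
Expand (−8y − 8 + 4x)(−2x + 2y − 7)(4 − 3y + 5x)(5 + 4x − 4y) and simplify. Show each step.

700xy + 2416x^2y − 2824xy^2 − 1184x^2y^2 + 800xy^3 + 736x^3y − 888y^2 + 976y^3 − 192y^4 − 936y + 2056x + 468x^2 − 568x^3 + 1120 − 160x^4

(−8y − 8 + 4x)(−2x + 2y − 7)(4 − 3y + 5x)(5 + 4x − 4y)
= (16xy − 16y^2 + 56y + 16x − 16y + 56 − 8x^2 + 8xy − 28x)(4 − 3y + 5x)(5 + 4x − 4y)    [distributive law]
= (24xy − 16y^2 + 40y − 12x + 56 − 8x^2)(4 − 3y + 5x)(5 + 4x − 4y)    [combine like terms]
= (96xy − 72xy^2 + 120x^2y − 64y^2 + 48y^3 − 80xy^2 + 160y − 120y^2 + 200xy − 48x + 36xy − 60x^2 + 224 − 168y + 280x − 32x^2 + 24x^2y − 40x^3)(5 + 4x − 4y)    [distributive law]
= (332xy − 152xy^2 + 144x^2y − 184y^2 + 48y^3 − 8y + 232x − 92x^2 + 224 − 40x^3)(5 + 4x − 4y)    [combine like terms]
= 1660xy + 1328x^2y − 1328xy^2 − 760xy^2 − 608x^2y^2 + 608xy^3 + 720x^2y + 576x^3y − 576x^2y^2 − 920y^2 − 736xy^2 + 736y^3 + 240y^3 + 192xy^3 − 192y^4 − 40y − 32xy + 32y^2 + 1160x + 928x^2 − 928xy − 460x^2 − 368x^3 + 368x^2y + 1120 + 896x − 896y − 200x^3 − 160x^4 + 160x^3y    [distributive law]
= 700xy + 2416x^2y − 2824xy^2 − 1184x^2y^2 + 800xy^3 + 736x^3y − 888y^2 + 976y^3 − 192y^4 − 936y + 2056x + 468x^2 − 568x^3 + 1120 − 160x^4    [combine like terms]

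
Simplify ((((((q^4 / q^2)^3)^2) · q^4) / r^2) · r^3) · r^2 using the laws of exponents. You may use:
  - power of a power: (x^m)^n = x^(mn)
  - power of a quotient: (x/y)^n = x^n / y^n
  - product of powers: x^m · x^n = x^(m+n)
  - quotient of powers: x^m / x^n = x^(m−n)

q^16r^3

((((((q^4 / q^2)^3)^2) · q^4) / r^2) · r^3) · r^2
= (((((q^4 / q^2)^6) · q^4) / r^2) · r^3) · r^2    [power of a power]
= ((((((q^4)^6) / ((q^2)^6)) · q^4) / r^2) · r^3) · r^2    [power of a quotient]
= ((((q^24 / ((q^2)^6)) · q^4) / r^2) · r^3) · r^2    [power of a power]
= ((((q^24 / q^12) · q^4) / r^2) · r^3) · r^2    [power of a power]
= (((q^12 · q^4) / r^2) · r^3) · r^2    [quotient of powers]
= ((q^16 / r^2) · r^3) · r^2    [product of powers]
= q^16r^3    [quotient of powers; product of powers]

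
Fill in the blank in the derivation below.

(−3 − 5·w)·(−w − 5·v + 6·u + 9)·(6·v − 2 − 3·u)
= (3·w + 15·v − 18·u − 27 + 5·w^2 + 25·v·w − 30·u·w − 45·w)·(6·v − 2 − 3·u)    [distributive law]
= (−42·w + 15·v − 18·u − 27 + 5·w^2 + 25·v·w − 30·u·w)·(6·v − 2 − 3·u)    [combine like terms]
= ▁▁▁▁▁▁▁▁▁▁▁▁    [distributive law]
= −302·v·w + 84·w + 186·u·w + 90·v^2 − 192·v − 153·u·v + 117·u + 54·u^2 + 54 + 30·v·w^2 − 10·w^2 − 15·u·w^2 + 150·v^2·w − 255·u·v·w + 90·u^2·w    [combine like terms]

After distributive law, the bracketed line is:

−252·v·w + 84·w + 126·u·w + 90·v^2 − 30·v − 45·u·v − 108·u·v + 36·u + 54·u^2 − 162·v + 54 + 81·u + 30·v·w^2 − 10·w^2 − 15·u·w^2 + 150·v^2·w − 50·v·w − 75·u·v·w − 180·u·v·w + 60·u·w + 90·u^2·w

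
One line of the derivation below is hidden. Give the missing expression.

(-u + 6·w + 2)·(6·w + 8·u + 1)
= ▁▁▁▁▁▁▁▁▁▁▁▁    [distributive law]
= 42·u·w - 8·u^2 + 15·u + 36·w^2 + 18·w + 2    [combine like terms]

By distributive law:

-6·u·w - 8·u^2 - u + 36·w^2 + 48·u·w + 6·w + 12·w + 16·u + 2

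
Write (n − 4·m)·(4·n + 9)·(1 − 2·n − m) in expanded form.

−14·n^2 − 8·n^3 + 28·m·n^2 + 9·n + 47·m·n + 16·m^2·n − 36·m + 36·m^2

(n − 4·m)·(4·n + 9)·(1 − 2·n − m)
= (4·n^2 + 9·n − 16·m·n − 36·m)·(1 − 2·n − m)    [distributive law]
= 4·n^2 − 8·n^3 − 4·m·n^2 + 9·n − 18·n^2 − 9·m·n − 16·m·n + 32·m·n^2 + 16·m^2·n − 36·m + 72·m·n + 36·m^2    [distributive law]
= −14·n^2 − 8·n^3 + 28·m·n^2 + 9·n + 47·m·n + 16·m^2·n − 36·m + 36·m^2    [combine like terms]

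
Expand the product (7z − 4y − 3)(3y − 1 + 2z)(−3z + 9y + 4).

(7z − 4y − 3)(3y − 1 + 2z)(−3z + 9y + 4)
= (21yz − 7z + 14z² − 12y² + 4y − 8yz − 9y + 3 − 6z)(−3z + 9y + 4)    [distributive law]
= (13yz − 13z + 14z² − 12y² − 5y + 3)(−3z + 9y + 4)    [combine like terms]
= −39yz² + 117y²z + 52yz + 39z² − 117yz − 52z − 42z³ + 126yz² + 56z² + 36y²z − 108y³ − 48y² + 15yz − 45y² − 20y − 9z + 27y + 12    [distributive law]
= 87yz² + 153y²z − 50yz + 95z² − 61z − 42z³ − 108y³ − 93y² + 7y + 12    [combine like terms]

87yz² + 153y²z − 50yz + 95z² − 61z − 42z³ − 108y³ − 93y² + 7y + 12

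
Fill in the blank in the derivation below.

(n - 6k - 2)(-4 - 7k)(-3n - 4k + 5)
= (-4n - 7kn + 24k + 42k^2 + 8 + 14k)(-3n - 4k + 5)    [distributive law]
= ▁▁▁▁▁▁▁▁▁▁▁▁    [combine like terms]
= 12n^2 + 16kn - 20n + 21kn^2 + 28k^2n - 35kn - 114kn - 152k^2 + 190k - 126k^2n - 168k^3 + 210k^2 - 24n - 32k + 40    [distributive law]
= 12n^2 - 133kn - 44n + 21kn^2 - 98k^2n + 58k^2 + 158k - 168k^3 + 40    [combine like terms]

Applying combine like terms to the line above:

(-4n - 7kn + 38k + 42k^2 + 8)(-3n - 4k + 5)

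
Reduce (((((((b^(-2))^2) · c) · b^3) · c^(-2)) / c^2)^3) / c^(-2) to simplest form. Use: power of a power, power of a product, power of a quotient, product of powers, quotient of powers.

(((((((b^(-2))^2) · c) · b^3) · c^(-2)) / c^2)^3) / c^(-2)
= (((((((b^(-2))^2) · c) · b^3) · c^(-2))^3) / ((c^2)^3)) / c^(-2)    [power of a quotient]
= (((((((b^(-2))^2) · c) · b^3)^3) · ((c^(-2))^3)) / ((c^2)^3)) / c^(-2)    [power of a product]
= (((((((b^(-2))^2) · c)^3) · ((b^3)^3)) · ((c^(-2))^3)) / ((c^2)^3)) / c^(-2)    [power of a product]
= (((((((b^(-2))^2)^3) · (c^3)) · ((b^3)^3)) · ((c^(-2))^3)) / ((c^2)^3)) / c^(-2)    [power of a product]
= ((((((b^(-2))^6) · (c^3)) · ((b^3)^3)) · ((c^(-2))^3)) / ((c^2)^3)) / c^(-2)    [power of a power]
= ((((b^(-12) · (c^3)) · ((b^3)^3)) · ((c^(-2))^3)) / ((c^2)^3)) / c^(-2)    [power of a power]
= ((((b^(-12) · c^3) · b^9) · ((c^(-2))^3)) / ((c^2)^3)) / c^(-2)    [power of a power]
= ((((b^(-12) · c^3) · b^9) · c^(-6)) / ((c^2)^3)) / c^(-2)    [power of a power]
= ((((b^(-12) · c^3) · b^9) · c^(-6)) / c^6) / c^(-2)    [power of a power]
= b^(-3)c^(-7)    [quotient of powers; product of powers]

b^(-3)c^(-7)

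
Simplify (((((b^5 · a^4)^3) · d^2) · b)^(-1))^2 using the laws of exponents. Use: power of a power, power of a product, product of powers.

a^(-24)b^(-32)d^(-4)

(((((b^5 · a^4)^3) · d^2) · b)^(-1))^2
= ((((b^5 · a^4)^3) · d^2) · b)^(-2)    [power of a power]
= ((((b^5 · a^4)^3) · d^2)^(-2)) · (b^(-2))    [power of a product]
= ((((b^5 · a^4)^3)^(-2)) · ((d^2)^(-2))) · (b^(-2))    [power of a product]
= (((b^5 · a^4)^(-6)) · ((d^2)^(-2))) · (b^(-2))    [power of a power]
= ((((b^5)^(-6)) · ((a^4)^(-6))) · ((d^2)^(-2))) · (b^(-2))    [power of a product]
= ((b^(-30) · ((a^4)^(-6))) · ((d^2)^(-2))) · (b^(-2))    [power of a power]
= ((b^(-30) · a^(-24)) · ((d^2)^(-2))) · (b^(-2))    [power of a power]
= ((b^(-30) · a^(-24)) · d^(-4)) · (b^(-2))    [power of a power]
= a^(-24)b^(-32)d^(-4)    [product of powers]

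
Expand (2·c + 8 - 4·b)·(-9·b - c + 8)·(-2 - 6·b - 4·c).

(2·c + 8 - 4·b)·(-9·b - c + 8)·(-2 - 6·b - 4·c)
= (-18·b·c - 2·c² + 16·c - 72·b - 8·c + 64 + 36·b² + 4·b·c - 32·b)·(-2 - 6·b - 4·c)    [distributive law]
= (-14·b·c - 2·c² + 8·c - 104·b + 64 + 36·b²)·(-2 - 6·b - 4·c)    [combine like terms]
= 28·b·c + 84·b²·c + 56·b·c² + 4·c² + 12·b·c² + 8·c³ - 16·c - 48·b·c - 32·c² + 208·b + 624·b² + 416·b·c - 128 - 384·b - 256·c - 72·b² - 216·b³ - 144·b²·c    [distributive law]
= 396·b·c - 60·b²·c + 68·b·c² - 28·c² + 8·c³ - 272·c - 176·b + 552·b² - 128 - 216·b³    [combine like terms]

396·b·c - 60·b²·c + 68·b·c² - 28·c² + 8·c³ - 272·c - 176·b + 552·b² - 128 - 216·b³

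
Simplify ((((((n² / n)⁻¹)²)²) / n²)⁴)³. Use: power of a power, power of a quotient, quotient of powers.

((((((n² / n)⁻¹)²)²) / n²)⁴)³
= (((((n² / n)⁻¹)²)²) / n²)¹²    [power of a power]
= (((((n² / n)⁻¹)²)²)¹²) / ((n²)¹²)    [power of a quotient]
= ((((n² / n)⁻¹)²)²⁴) / ((n²)¹²)    [power of a power]
= (((n² / n)⁻¹)⁴⁸) / ((n²)¹²)    [power of a power]
= ((n² / n)⁻⁴⁸) / ((n²)¹²)    [power of a power]
= (((n²)⁻⁴⁸) / (n⁻⁴⁸)) / ((n²)¹²)    [power of a quotient]
= (n⁻⁹⁶ / (n⁻⁴⁸)) / ((n²)¹²)    [power of a power]
= n⁻⁴⁸ / ((n²)¹²)    [quotient of powers]
= n⁻⁴⁸ / n²⁴    [power of a power]
= n⁻⁷²    [quotient of powers]

n⁻⁷²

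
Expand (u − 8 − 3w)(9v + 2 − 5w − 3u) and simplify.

9uv + 26u + 4uw − 3u^2 − 72v − 16 + 34w − 27vw + 15w^2

(u − 8 − 3w)(9v + 2 − 5w − 3u)
= 9uv + 2u − 5uw − 3u^2 − 72v − 16 + 40w + 24u − 27vw − 6w + 15w^2 + 9uw    [distributive law]
= 9uv + 26u + 4uw − 3u^2 − 72v − 16 + 34w − 27vw + 15w^2    [combine like terms]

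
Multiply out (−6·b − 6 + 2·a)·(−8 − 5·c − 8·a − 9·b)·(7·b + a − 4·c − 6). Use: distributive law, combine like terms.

(−6·b − 6 + 2·a)·(−8 − 5·c − 8·a − 9·b)·(7·b + a − 4·c − 6)
= (48·b + 30·b·c + 48·a·b + 54·b^2 + 48 + 30·c + 48·a + 54·b − 16·a − 10·a·c − 16·a^2 − 18·a·b)·(7·b + a − 4·c − 6)    [distributive law]
= (102·b + 30·b·c + 30·a·b + 54·b^2 + 48 + 30·c + 32·a − 10·a·c − 16·a^2)·(7·b + a − 4·c − 6)    [combine like terms]
= 714·b^2 + 102·a·b − 408·b·c − 612·b + 210·b^2·c + 30·a·b·c − 120·b·c^2 − 180·b·c + 210·a·b^2 + 30·a^2·b − 120·a·b·c − 180·a·b + 378·b^3 + 54·a·b^2 − 216·b^2·c − 324·b^2 + 336·b + 48·a − 192·c − 288 + 210·b·c + 30·a·c − 120·c^2 − 180·c + 224·a·b + 32·a^2 − 128·a·c − 192·a − 70·a·b·c − 10·a^2·c + 40·a·c^2 + 60·a·c − 112·a^2·b − 16·a^3 + 64·a^2·c + 96·a^2    [distributive law]
= 390·b^2 + 146·a·b − 378·b·c − 276·b − 6·b^2·c − 160·a·b·c − 120·b·c^2 + 264·a·b^2 − 82·a^2·b + 378·b^3 − 144·a − 372·c − 288 − 38·a·c − 120·c^2 + 128·a^2 + 54·a^2·c + 40·a·c^2 − 16·a^3    [combine like terms]

390·b^2 + 146·a·b − 378·b·c − 276·b − 6·b^2·c − 160·a·b·c − 120·b·c^2 + 264·a·b^2 − 82·a^2·b + 378·b^3 − 144·a − 372·c − 288 − 38·a·c − 120·c^2 + 128·a^2 + 54·a^2·c + 40·a·c^2 − 16·a^3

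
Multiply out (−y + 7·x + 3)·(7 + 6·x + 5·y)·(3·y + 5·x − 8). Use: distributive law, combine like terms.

64·y² + 9·x·y − y + 62·x·y² + 271·x²·y − 15·y³ − x² − 431·x + 210·x³ − 168

(−y + 7·x + 3)·(7 + 6·x + 5·y)·(3·y + 5·x − 8)
= (−7·y − 6·x·y − 5·y² + 49·x + 42·x² + 35·x·y + 21 + 18·x + 15·y)·(3·y + 5·x − 8)    [distributive law]
= (8·y + 29·x·y − 5·y² + 67·x + 42·x² + 21)·(3·y + 5·x − 8)    [combine like terms]
= 24·y² + 40·x·y − 64·y + 87·x·y² + 145·x²·y − 232·x·y − 15·y³ − 25·x·y² + 40·y² + 201·x·y + 335·x² − 536·x + 126·x²·y + 210·x³ − 336·x² + 63·y + 105·x − 168    [distributive law]
= 64·y² + 9·x·y − y + 62·x·y² + 271·x²·y − 15·y³ − x² − 431·x + 210·x³ − 168    [combine like terms]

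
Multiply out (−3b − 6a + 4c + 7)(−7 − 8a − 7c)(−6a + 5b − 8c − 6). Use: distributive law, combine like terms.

(−3b − 6a + 4c + 7)(−7 − 8a − 7c)(−6a + 5b − 8c − 6)
= (21b + 24ab + 21bc + 42a + 48a^2 + 42ac − 28c − 32ac − 28c^2 − 49 − 56a − 49c)(−6a + 5b − 8c − 6)    [distributive law]
= (21b + 24ab + 21bc − 14a + 48a^2 + 10ac − 77c − 28c^2 − 49)(−6a + 5b − 8c − 6)    [combine like terms]
= −126ab + 105b^2 − 168bc − 126b − 144a^2b + 120ab^2 − 192abc − 144ab − 126abc + 105b^2c − 168bc^2 − 126bc + 84a^2 − 70ab + 112ac + 84a − 288a^3 + 240a^2b − 384a^2c − 288a^2 − 60a^2c + 50abc − 80ac^2 − 60ac + 462ac − 385bc + 616c^2 + 462c + 168ac^2 − 140bc^2 + 224c^3 + 168c^2 + 294a − 245b + 392c + 294    [distributive law]
= −340ab + 105b^2 − 679bc − 371b + 96a^2b + 120ab^2 − 268abc + 105b^2c − 308bc^2 − 204a^2 + 514ac + 378a − 288a^3 − 444a^2c + 88ac^2 + 784c^2 + 854c + 224c^3 + 294    [combine like terms]

−340ab + 105b^2 − 679bc − 371b + 96a^2b + 120ab^2 − 268abc + 105b^2c − 308bc^2 − 204a^2 + 514ac + 378a − 288a^3 − 444a^2c + 88ac^2 + 784c^2 + 854c + 224c^3 + 294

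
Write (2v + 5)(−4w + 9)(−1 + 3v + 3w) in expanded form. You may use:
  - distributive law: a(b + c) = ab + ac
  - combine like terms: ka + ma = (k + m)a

2vw − 24v^2w − 24vw^2 + 117v + 54v^2 + 155w − 60w^2 − 45

(2v + 5)(−4w + 9)(−1 + 3v + 3w)
= (−8vw + 18v − 20w + 45)(−1 + 3v + 3w)    [distributive law]
= 8vw − 24v^2w − 24vw^2 − 18v + 54v^2 + 54vw + 20w − 60vw − 60w^2 − 45 + 135v + 135w    [distributive law]
= 2vw − 24v^2w − 24vw^2 + 117v + 54v^2 + 155w − 60w^2 − 45    [combine like terms]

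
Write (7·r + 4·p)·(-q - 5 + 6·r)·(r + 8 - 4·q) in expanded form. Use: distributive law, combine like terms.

(7·r + 4·p)·(-q - 5 + 6·r)·(r + 8 - 4·q)
= (-7·q·r - 35·r + 42·r^2 - 4·p·q - 20·p + 24·p·r)·(r + 8 - 4·q)    [distributive law]
= -7·q·r^2 - 56·q·r + 28·q^2·r - 35·r^2 - 280·r + 140·q·r + 42·r^3 + 336·r^2 - 168·q·r^2 - 4·p·q·r - 32·p·q + 16·p·q^2 - 20·p·r - 160·p + 80·p·q + 24·p·r^2 + 192·p·r - 96·p·q·r    [distributive law]
= -175·q·r^2 + 84·q·r + 28·q^2·r + 301·r^2 - 280·r + 42·r^3 - 100·p·q·r + 48·p·q + 16·p·q^2 + 172·p·r - 160·p + 24·p·r^2    [combine like terms]

-175·q·r^2 + 84·q·r + 28·q^2·r + 301·r^2 - 280·r + 42·r^3 - 100·p·q·r + 48·p·q + 16·p·q^2 + 172·p·r - 160·p + 24·p·r^2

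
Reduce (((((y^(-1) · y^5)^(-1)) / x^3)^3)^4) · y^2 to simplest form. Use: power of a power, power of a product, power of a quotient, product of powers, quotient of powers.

x^(-36)·y^(-46)

(((((y^(-1) · y^5)^(-1)) / x^3)^3)^4) · y^2
= ((((y^(-1) · y^5)^(-1)) / x^3)^12) · y^2    [power of a power]
= ((((y^(-1) · y^5)^(-1))^12) / ((x^3)^12)) · y^2    [power of a quotient]
= (((y^(-1) · y^5)^(-12)) / ((x^3)^12)) · y^2    [power of a power]
= ((((y^(-1))^(-12)) · ((y^5)^(-12))) / ((x^3)^12)) · y^2    [power of a product]
= ((y^12 · ((y^5)^(-12))) / ((x^3)^12)) · y^2    [power of a power]
= ((y^12 · y^(-60)) / ((x^3)^12)) · y^2    [power of a power]
= (y^(-48) / ((x^3)^12)) · y^2    [product of powers]
= (y^(-48) / x^36) · y^2    [power of a power]
= x^(-36)·y^(-46)    [quotient of powers; product of powers]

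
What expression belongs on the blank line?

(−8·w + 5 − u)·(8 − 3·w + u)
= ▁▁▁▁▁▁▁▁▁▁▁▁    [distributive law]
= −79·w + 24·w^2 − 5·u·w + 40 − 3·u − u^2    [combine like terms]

After distributive law, the bracketed line is:

−64·w + 24·w^2 − 8·u·w + 40 − 15·w + 5·u − 8·u + 3·u·w − u^2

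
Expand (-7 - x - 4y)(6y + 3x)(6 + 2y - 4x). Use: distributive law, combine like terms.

-252y - 228y^2 + 18xy - 126x + 66x^2 + 60xy^2 + 66x^2y + 12x^3 - 48y^3

(-7 - x - 4y)(6y + 3x)(6 + 2y - 4x)
= (-42y - 21x - 6xy - 3x^2 - 24y^2 - 12xy)(6 + 2y - 4x)    [distributive law]
= (-42y - 21x - 18xy - 3x^2 - 24y^2)(6 + 2y - 4x)    [combine like terms]
= -252y - 84y^2 + 168xy - 126x - 42xy + 84x^2 - 108xy - 36xy^2 + 72x^2y - 18x^2 - 6x^2y + 12x^3 - 144y^2 - 48y^3 + 96xy^2    [distributive law]
= -252y - 228y^2 + 18xy - 126x + 66x^2 + 60xy^2 + 66x^2y + 12x^3 - 48y^3    [combine like terms]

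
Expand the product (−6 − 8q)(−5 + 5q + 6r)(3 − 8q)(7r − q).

630r − 90q − 1362qr + 210q^2 − 1544q^2r + 200q^3 − 756r^2 + 1008qr^2 + 1856q^3r − 320q^4 + 2688q^2r^2

(−6 − 8q)(−5 + 5q + 6r)(3 − 8q)(7r − q)
= (30 − 30q − 36r + 40q − 40q^2 − 48qr)(3 − 8q)(7r − q)    [distributive law]
= (30 + 10q − 36r − 40q^2 − 48qr)(3 − 8q)(7r − q)    [combine like terms]
= (90 − 240q + 30q − 80q^2 − 108r + 288qr − 120q^2 + 320q^3 − 144qr + 384q^2r)(7r − q)    [distributive law]
= (90 − 210q − 200q^2 − 108r + 144qr + 320q^3 + 384q^2r)(7r − q)    [combine like terms]
= 630r − 90q − 1470qr + 210q^2 − 1400q^2r + 200q^3 − 756r^2 + 108qr + 1008qr^2 − 144q^2r + 2240q^3r − 320q^4 + 2688q^2r^2 − 384q^3r    [distributive law]
= 630r − 90q − 1362qr + 210q^2 − 1544q^2r + 200q^3 − 756r^2 + 1008qr^2 + 1856q^3r − 320q^4 + 2688q^2r^2    [combine like terms]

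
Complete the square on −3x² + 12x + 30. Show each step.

−3(x − 2)² + 42

−3x² + 12x + 30
= −3(x² − 4x) + 30    [factor out -3 from the x-terms]
= −3(x² − 4x + 4 − 4) + 30    [add and subtract 4 inside the bracket]
= −3(x − 2)² + 12 + 30    [perfect-square identity]
= −3(x − 2)² + 42    [combine constants]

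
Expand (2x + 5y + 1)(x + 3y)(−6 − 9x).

(2x + 5y + 1)(x + 3y)(−6 − 9x)
= (2x^2 + 6xy + 5xy + 15y^2 + x + 3y)(−6 − 9x)    [distributive law]
= (2x^2 + 11xy + 15y^2 + x + 3y)(−6 − 9x)    [combine like terms]
= −12x^2 − 18x^3 − 66xy − 99x^2y − 90y^2 − 135xy^2 − 6x − 9x^2 − 18y − 27xy    [distributive law]
= −21x^2 − 18x^3 − 93xy − 99x^2y − 90y^2 − 135xy^2 − 6x − 18y    [combine like terms]

−21x^2 − 18x^3 − 93xy − 99x^2y − 90y^2 − 135xy^2 − 6x − 18y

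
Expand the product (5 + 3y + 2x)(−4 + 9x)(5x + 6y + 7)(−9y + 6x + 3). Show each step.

−1602xy + 1887x^2 − 363x + 1620y^2 + 648y − 420 + 36x^2y + 2136x^3 − 3105xy^2 + 648y^3 − 1215x^2y^2 + 648x^3y − 1458xy^3 + 540x^4

(5 + 3y + 2x)(−4 + 9x)(5x + 6y + 7)(−9y + 6x + 3)
= (−20 + 45x − 12y + 27xy − 8x + 18x^2)(5x + 6y + 7)(−9y + 6x + 3)    [distributive law]
= (−20 + 37x − 12y + 27xy + 18x^2)(5x + 6y + 7)(−9y + 6x + 3)    [combine like terms]
= (−100x − 120y − 140 + 185x^2 + 222xy + 259x − 60xy − 72y^2 − 84y + 135x^2y + 162xy^2 + 189xy + 90x^3 + 108x^2y + 126x^2)(−9y + 6x + 3)    [distributive law]
= (159x − 204y − 140 + 311x^2 + 351xy − 72y^2 + 243x^2y + 162xy^2 + 90x^3)(−9y + 6x + 3)    [combine like terms]
= −1431xy + 954x^2 + 477x + 1836y^2 − 1224xy − 612y + 1260y − 840x − 420 − 2799x^2y + 1866x^3 + 933x^2 − 3159xy^2 + 2106x^2y + 1053xy + 648y^3 − 432xy^2 − 216y^2 − 2187x^2y^2 + 1458x^3y + 729x^2y − 1458xy^3 + 972x^2y^2 + 486xy^2 − 810x^3y + 540x^4 + 270x^3    [distributive law]
= −1602xy + 1887x^2 − 363x + 1620y^2 + 648y − 420 + 36x^2y + 2136x^3 − 3105xy^2 + 648y^3 − 1215x^2y^2 + 648x^3y − 1458xy^3 + 540x^4    [combine like terms]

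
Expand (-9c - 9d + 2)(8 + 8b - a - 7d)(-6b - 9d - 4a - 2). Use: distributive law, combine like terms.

576bc + 522cd + 270ac + 144c + 432b^2c + 270bcd + 234abc - 333acd - 36a^2c - 567cd^2 + 516bd + 648d^2 + 344ad + 28d + 432b^2d + 270bd^2 + 234abd - 333ad^2 - 36a^2d - 567d^3 - 128b - 60a - 32 - 96b^2 - 52ab + 8a^2

(-9c - 9d + 2)(8 + 8b - a - 7d)(-6b - 9d - 4a - 2)
= (-72c - 72bc + 9ac + 63cd - 72d - 72bd + 9ad + 63d^2 + 16 + 16b - 2a - 14d)(-6b - 9d - 4a - 2)    [distributive law]
= (-72c - 72bc + 9ac + 63cd - 86d - 72bd + 9ad + 63d^2 + 16 + 16b - 2a)(-6b - 9d - 4a - 2)    [combine like terms]
= 432bc + 648cd + 288ac + 144c + 432b^2c + 648bcd + 288abc + 144bc - 54abc - 81acd - 36a^2c - 18ac - 378bcd - 567cd^2 - 252acd - 126cd + 516bd + 774d^2 + 344ad + 172d + 432b^2d + 648bd^2 + 288abd + 144bd - 54abd - 81ad^2 - 36a^2d - 18ad - 378bd^2 - 567d^3 - 252ad^2 - 126d^2 - 96b - 144d - 64a - 32 - 96b^2 - 144bd - 64ab - 32b + 12ab + 18ad + 8a^2 + 4a    [distributive law]
= 576bc + 522cd + 270ac + 144c + 432b^2c + 270bcd + 234abc - 333acd - 36a^2c - 567cd^2 + 516bd + 648d^2 + 344ad + 28d + 432b^2d + 270bd^2 + 234abd - 333ad^2 - 36a^2d - 567d^3 - 128b - 60a - 32 - 96b^2 - 52ab + 8a^2    [combine like terms]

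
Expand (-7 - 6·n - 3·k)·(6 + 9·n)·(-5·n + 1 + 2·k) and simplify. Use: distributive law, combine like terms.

111·n - 42 - 102·k + 441·n^2 - 135·k·n + 270·n^3 + 27·k·n^2 - 36·k^2 - 54·k^2·n

(-7 - 6·n - 3·k)·(6 + 9·n)·(-5·n + 1 + 2·k)
= (-42 - 63·n - 36·n - 54·n^2 - 18·k - 27·k·n)·(-5·n + 1 + 2·k)    [distributive law]
= (-42 - 99·n - 54·n^2 - 18·k - 27·k·n)·(-5·n + 1 + 2·k)    [combine like terms]
= 210·n - 42 - 84·k + 495·n^2 - 99·n - 198·k·n + 270·n^3 - 54·n^2 - 108·k·n^2 + 90·k·n - 18·k - 36·k^2 + 135·k·n^2 - 27·k·n - 54·k^2·n    [distributive law]
= 111·n - 42 - 102·k + 441·n^2 - 135·k·n + 270·n^3 + 27·k·n^2 - 36·k^2 - 54·k^2·n    [combine like terms]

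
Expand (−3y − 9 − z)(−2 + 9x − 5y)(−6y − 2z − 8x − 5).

(−3y − 9 − z)(−2 + 9x − 5y)(−6y − 2z − 8x − 5)
= (6y − 27xy + 15y^2 + 18 − 81x + 45y + 2z − 9xz + 5yz)(−6y − 2z − 8x − 5)    [distributive law]
= (51y − 27xy + 15y^2 + 18 − 81x + 2z − 9xz + 5yz)(−6y − 2z − 8x − 5)    [combine like terms]
= −306y^2 − 102yz − 408xy − 255y + 162xy^2 + 54xyz + 216x^2y + 135xy − 90y^3 − 30y^2z − 120xy^2 − 75y^2 − 108y − 36z − 144x − 90 + 486xy + 162xz + 648x^2 + 405x − 12yz − 4z^2 − 16xz − 10z + 54xyz + 18xz^2 + 72x^2z + 45xz − 30y^2z − 10yz^2 − 40xyz − 25yz    [distributive law]
= −381y^2 − 139yz + 213xy − 363y + 42xy^2 + 68xyz + 216x^2y − 90y^3 − 60y^2z − 46z + 261x − 90 + 191xz + 648x^2 − 4z^2 + 18xz^2 + 72x^2z − 10yz^2    [combine like terms]

−381y^2 − 139yz + 213xy − 363y + 42xy^2 + 68xyz + 216x^2y − 90y^3 − 60y^2z − 46z + 261x − 90 + 191xz + 648x^2 − 4z^2 + 18xz^2 + 72x^2z − 10yz^2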